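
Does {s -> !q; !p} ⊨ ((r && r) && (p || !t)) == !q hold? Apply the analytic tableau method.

Initial set: {T (s -> !q); T !p; F (((r && r) && (p || !t)) == !q)}.
T (s -> !q): β-rule — branch into F s  //  T !q.
  branch 1 (add F s):
    F (((r && r) && (p || !t)) == !q): β-rule — branch into T ((r && r) && (p || !t)), F !q  //  F ((r && r) && (p || !t)), T !q.
      branch 1.1 (add T ((r && r) && (p || !t)), F !q):
        T ((r && r) && (p || !t)): α-rule — add T (r && r), T (p || !t).
        T (r && r): α-rule — add T r, T r.
        T (p || !t): β-rule — branch into T p  //  T !t.
          branch 1.1.1 (add T p):
            × closes — contains both p and !p.
          branch 1.1.2 (add T !t):
            ○ open, literals {p=F, q=T, r=T, s=F, t=F}.
      branch 1.2 (add F ((r && r) && (p || !t)), T !q):
        F ((r && r) && (p || !t)): β-rule — branch into F (r && r)  //  F (p || !t).
          branch 1.2.1 (add F (r && r)):
            F (r && r): β-rule — branch into F r  //  F r.
              branch 1.2.1.1 (add F r):
                ○ open, literals {p=F, q=F, r=F, s=F}.
              branch 1.2.1.2 (add F r):
                ○ open, literals {p=F, q=F, r=F, s=F}.
          branch 1.2.2 (add F (p || !t)):
            F (p || !t): α-rule — add F p, F !t.
            ○ open, literals {p=F, q=F, s=F, t=T}.
  branch 2 (add T !q):
    F (((r && r) && (p || !t)) == !q): β-rule — branch into T ((r && r) && (p || !t)), F !q  //  F ((r && r) && (p || !t)), T !q.
      branch 2.1 (add T ((r && r) && (p || !t)), F !q):
        × closes — contains both q and !q.
      branch 2.2 (add F ((r && r) && (p || !t)), T !q):
        F ((r && r) && (p || !t)): β-rule — branch into F (r && r)  //  F (p || !t).
          branch 2.2.1 (add F (r && r)):
            F (r && r): β-rule — branch into F r  //  F r.
              branch 2.2.1.1 (add F r):
                ○ open, literals {p=F, q=F, r=F}.
              branch 2.2.1.2 (add F r):
                ○ open, literals {p=F, q=F, r=F}.
          branch 2.2.2 (add F (p || !t)):
            F (p || !t): α-rule — add F p, F !t.
            ○ open, literals {p=F, q=F, t=T}.
2 branches closed, 7 open.
An open branch gives a countermodel: p=F, q=T, r=T, s=F, t=F (unmentioned atoms arbitrary); the premises hold there but the conclusion fails.

No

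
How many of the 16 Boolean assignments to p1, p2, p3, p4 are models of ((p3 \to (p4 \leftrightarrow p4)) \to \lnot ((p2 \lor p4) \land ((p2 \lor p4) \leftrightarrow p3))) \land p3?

Initial set: {(((p3 \to (p4 \leftrightarrow p4)) \to \lnot ((p2 \lor p4) \land ((p2 \lor p4) \leftrightarrow p3))) \land p3)}.
(((p3 \to (p4 \leftrightarrow p4)) \to \lnot ((p2 \lor p4) \land ((p2 \lor p4) \leftrightarrow p3))) \land p3): α-rule — add ((p3 \to (p4 \leftrightarrow p4)) \to \lnot ((p2 \lor p4) \land ((p2 \lor p4) \leftrightarrow p3))), p3.
((p3 \to (p4 \leftrightarrow p4)) \to \lnot ((p2 \lor p4) \land ((p2 \lor p4) \leftrightarrow p3))): β-rule — branch into \lnot (p3 \to (p4 \leftrightarrow p4))  //  \lnot ((p2 \lor p4) \land ((p2 \lor p4) \leftrightarrow p3)).
  branch 1 (add \lnot (p3 \to (p4 \leftrightarrow p4))):
    \lnot (p3 \to (p4 \leftrightarrow p4)): α-rule — add p3, \lnot (p4 \leftrightarrow p4).
    \lnot (p4 \leftrightarrow p4): β-rule — branch into p4, \lnot p4  //  \lnot p4, p4.
      branch 1.1 (add p4, \lnot p4):
        × closes — contains both p4 and \lnot p4.
      branch 1.2 (add \lnot p4, p4):
        × closes — contains both p4 and \lnot p4.
  branch 2 (add \lnot ((p2 \lor p4) \land ((p2 \lor p4) \leftrightarrow p3))):
    \lnot ((p2 \lor p4) \land ((p2 \lor p4) \leftrightarrow p3)): β-rule — branch into \lnot (p2 \lor p4)  //  \lnot ((p2 \lor p4) \leftrightarrow p3).
      branch 2.1 (add \lnot (p2 \lor p4)):
        \lnot (p2 \lor p4): α-rule — add \lnot p2, \lnot p4.
        ○ open, literals {p2=0, p3=1, p4=0}.
      branch 2.2 (add \lnot ((p2 \lor p4) \leftrightarrow p3)):
        \lnot ((p2 \lor p4) \leftrightarrow p3): β-rule — branch into (p2 \lor p4), \lnot p3  //  \lnot (p2 \lor p4), p3.
          branch 2.2.1 (add (p2 \lor p4), \lnot p3):
            × closes — contains both p3 and \lnot p3.
          branch 2.2.2 (add \lnot (p2 \lor p4), p3):
            \lnot (p2 \lor p4): α-rule — add \lnot p2, \lnot p4.
            ○ open, literals {p2=0, p3=1, p4=0}.
3 branches closed, 2 open.
Each open branch fixes some atoms; the unmentioned ones are free. Counting distinct full assignments: branch {p2=0, p3=1, p4=0} (p1) contributes 2 new; branch {p2=0, p3=1, p4=0} (p1) contributes 0 new. Total: 2.

2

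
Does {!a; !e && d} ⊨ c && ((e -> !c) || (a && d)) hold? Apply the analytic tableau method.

No

Initial set: {!a; (!e && d); !(c && ((e -> !c) || (a && d)))}.
(!e && d): α-rule — add !e, d.
!(c && ((e -> !c) || (a && d))): β-rule — branch into !c  //  !((e -> !c) || (a && d)).
  branch 1 (add !c):
    ○ open, literals {a=0, c=0, d=1, e=0}.
  branch 2 (add !((e -> !c) || (a && d))):
    !((e -> !c) || (a && d)): α-rule — add !(e -> !c), !(a && d).
    !(e -> !c): α-rule — add e, !!c.
    × closes — contains both e and !e.
1 branch closed, 1 open.
An open branch gives a countermodel: a=0, c=0, d=1, e=0 (unmentioned atoms arbitrary); the premises hold there but the conclusion fails.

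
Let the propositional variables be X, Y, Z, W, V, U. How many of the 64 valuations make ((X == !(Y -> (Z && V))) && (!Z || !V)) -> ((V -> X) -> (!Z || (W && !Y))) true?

Initial set: {T (((X == !(Y -> (Z && V))) && (!Z || !V)) -> ((V -> X) -> (!Z || (W && !Y))))}.
T (((X == !(Y -> (Z && V))) && (!Z || !V)) -> ((V -> X) -> (!Z || (W && !Y)))): β-rule — branch into F ((X == !(Y -> (Z && V))) && (!Z || !V))  //  T ((V -> X) -> (!Z || (W && !Y))).
  branch 1 (add F ((X == !(Y -> (Z && V))) && (!Z || !V))):
    F ((X == !(Y -> (Z && V))) && (!Z || !V)): β-rule — branch into F (X == !(Y -> (Z && V)))  //  F (!Z || !V).
      branch 1.1 (add F (X == !(Y -> (Z && V)))):
        F (X == !(Y -> (Z && V))): β-rule — branch into T X, F !(Y -> (Z && V))  //  F X, T !(Y -> (Z && V)).
          branch 1.1.1 (add T X, F !(Y -> (Z && V))):
            F !(Y -> (Z && V)): β-rule — branch into F Y  //  T (Z && V).
              branch 1.1.1.1 (add F Y):
                ○ open, literals {X=T, Y=F}.
              branch 1.1.1.2 (add T (Z && V)):
                T (Z && V): α-rule — add T Z, T V.
                ○ open, literals {V=T, X=T, Z=T}.
          branch 1.1.2 (add F X, T !(Y -> (Z && V))):
            T !(Y -> (Z && V)): α-rule — add T Y, F (Z && V).
            F (Z && V): β-rule — branch into F Z  //  F V.
              branch 1.1.2.1 (add F Z):
                ○ open, literals {X=F, Y=T, Z=F}.
              branch 1.1.2.2 (add F V):
                ○ open, literals {V=F, X=F, Y=T}.
      branch 1.2 (add F (!Z || !V)):
        F (!Z || !V): α-rule — add F !Z, F !V.
        ○ open, literals {V=T, Z=T}.
  branch 2 (add T ((V -> X) -> (!Z || (W && !Y)))):
    T ((V -> X) -> (!Z || (W && !Y))): β-rule — branch into F (V -> X)  //  T (!Z || (W && !Y)).
      branch 2.1 (add F (V -> X)):
        F (V -> X): α-rule — add T V, F X.
        ○ open, literals {V=T, X=F}.
      branch 2.2 (add T (!Z || (W && !Y))):
        T (!Z || (W && !Y)): β-rule — branch into T !Z  //  T (W && !Y).
          branch 2.2.1 (add T !Z):
            ○ open, literals {Z=F}.
          branch 2.2.2 (add T (W && !Y)):
            T (W && !Y): α-rule — add T W, T !Y.
            ○ open, literals {W=T, Y=F}.
0 branches closed, 8 open.
Each open branch fixes some atoms; the unmentioned ones are free. Counting distinct full assignments: branch {X=T, Y=F} (Z, W, V, U) contributes 16 new; branch {V=T, X=T, Z=T} (Y, W, U) contributes 4 new; branch {X=F, Y=T, Z=F} (W, V, U) contributes 8 new; branch {V=F, X=F, Y=T} (Z, W, U) contributes 4 new; branch {V=T, Z=T} (X, Y, W, U) contributes 8 new; branch {V=T, X=F} (Y, Z, W, U) contributes 4 new; branch {Z=F} (X, Y, W, V, U) contributes 12 new; branch {W=T, Y=F} (X, Z, V, U) contributes 2 new. Total: 58.

58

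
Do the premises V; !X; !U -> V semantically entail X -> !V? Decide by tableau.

Yes

Initial set: {T V; T !X; T (!U -> V); F (X -> !V)}.
F (X -> !V): α-rule — add T X, F !V.
× closes — contains both X and !X.
All 1 branch closes.
Every branch closed, so the premises entail the conclusion.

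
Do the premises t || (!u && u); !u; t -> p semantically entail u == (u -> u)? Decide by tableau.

No

Initial set: {(t || (!u && u)); !u; (t -> p); !(u == (u -> u))}.
(t || (!u && u)): β-rule — branch into t  //  (!u && u).
  branch 1 (add t):
    (t -> p): β-rule — branch into !t  //  p.
      branch 1.1 (add !t):
        × closes — contains both t and !t.
      branch 1.2 (add p):
        !(u == (u -> u)): β-rule — branch into u, !(u -> u)  //  !u, (u -> u).
          branch 1.2.1 (add u, !(u -> u)):
            × closes — contains both u and !u.
          branch 1.2.2 (add !u, (u -> u)):
            (u -> u): β-rule — branch into !u  //  u.
              branch 1.2.2.1 (add !u):
                ○ open, literals {p=T, t=T, u=F}.
              branch 1.2.2.2 (add u):
                × closes — contains both u and !u.
  branch 2 (add (!u && u)):
    (!u && u): α-rule — add !u, u.
    × closes — contains both u and !u.
4 branches closed, 1 open.
An open branch gives a countermodel: p=T, t=T, u=F (unmentioned atoms arbitrary); the premises hold there but the conclusion fails.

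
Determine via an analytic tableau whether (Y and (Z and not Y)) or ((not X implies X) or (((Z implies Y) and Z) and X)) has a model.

Initial set: {T ((Y and (Z and not Y)) or ((not X implies X) or (((Z implies Y) and Z) and X)))}.
T ((Y and (Z and not Y)) or ((not X implies X) or (((Z implies Y) and Z) and X))): β-rule — branch into T (Y and (Z and not Y))  //  T ((not X implies X) or (((Z implies Y) and Z) and X)).
  branch 1 (add T (Y and (Z and not Y))):
    T (Y and (Z and not Y)): α-rule — add T Y, T (Z and not Y).
    T (Z and not Y): α-rule — add T Z, T not Y.
    × closes — contains both Y and not Y.
  branch 2 (add T ((not X implies X) or (((Z implies Y) and Z) and X))):
    T ((not X implies X) or (((Z implies Y) and Z) and X)): β-rule — branch into T (not X implies X)  //  T (((Z implies Y) and Z) and X).
      branch 2.1 (add T (not X implies X)):
        T (not X implies X): β-rule — branch into F not X  //  T X.
          branch 2.1.1 (add F not X):
            ○ open, literals {X=T}.
          branch 2.1.2 (add T X):
            ○ open, literals {X=T}.
      branch 2.2 (add T (((Z implies Y) and Z) and X)):
        T (((Z implies Y) and Z) and X): α-rule — add T ((Z implies Y) and Z), T X.
        T ((Z implies Y) and Z): α-rule — add T (Z implies Y), T Z.
        T (Z implies Y): β-rule — branch into F Z  //  T Y.
          branch 2.2.1 (add F Z):
            × closes — contains both Z and not Z.
          branch 2.2.2 (add T Y):
            ○ open, literals {X=T, Y=T, Z=T}.
2 branches closed, 3 open.
An open branch gives a satisfying assignment: X=T.

Satisfiable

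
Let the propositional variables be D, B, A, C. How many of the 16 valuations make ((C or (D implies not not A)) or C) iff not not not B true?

8

Initial set: {(((C or (D implies not not A)) or C) iff not not not B)}.
(((C or (D implies not not A)) or C) iff not not not B): β-rule — branch into ((C or (D implies not not A)) or C), not not not B  //  not ((C or (D implies not not A)) or C), not not not not B.
  branch 1 (add ((C or (D implies not not A)) or C), not not not B):
    not not not B: drop double negation, giving not B.
    ((C or (D implies not not A)) or C): β-rule — branch into (C or (D implies not not A))  //  C.
      branch 1.1 (add (C or (D implies not not A))):
        (C or (D implies not not A)): β-rule — branch into C  //  (D implies not not A).
          branch 1.1.1 (add C):
            ○ open, literals {B=false, C=true}.
          branch 1.1.2 (add (D implies not not A)):
            (D implies not not A): β-rule — branch into not D  //  not not A.
              branch 1.1.2.1 (add not D):
                ○ open, literals {B=false, D=false}.
              branch 1.1.2.2 (add not not A):
                not not A: drop double negation, giving A.
                ○ open, literals {A=true, B=false}.
      branch 1.2 (add C):
        ○ open, literals {B=false, C=true}.
  branch 2 (add not ((C or (D implies not not A)) or C), not not not not B):
    not ((C or (D implies not not A)) or C): α-rule — add not (C or (D implies not not A)), not C.
    not not not not B: drop double negation, giving not not B.
    not (C or (D implies not not A)): α-rule — add not C, not (D implies not not A).
    not (D implies not not A): α-rule — add D, not not not A.
    not not not A: drop double negation, giving not A.
    ○ open, literals {A=false, B=true, C=false, D=true}.
0 branches closed, 5 open.
Each open branch fixes some atoms; the unmentioned ones are free. Counting distinct full assignments: branch {B=false, C=true} (D, A) contributes 4 new; branch {B=false, D=false} (A, C) contributes 2 new; branch {A=true, B=false} (D, C) contributes 1 new; branch {B=false, C=true} (D, A) contributes 0 new; branch {A=false, B=true, C=false, D=true} (none free) contributes 1 new. Total: 8.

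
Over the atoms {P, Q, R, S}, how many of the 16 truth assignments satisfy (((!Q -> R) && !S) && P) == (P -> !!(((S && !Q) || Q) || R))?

4

Initial set: {((((!Q -> R) && !S) && P) == (P -> !!(((S && !Q) || Q) || R)))}.
((((!Q -> R) && !S) && P) == (P -> !!(((S && !Q) || Q) || R))): β-rule — branch into (((!Q -> R) && !S) && P), (P -> !!(((S && !Q) || Q) || R))  //  !(((!Q -> R) && !S) && P), !(P -> !!(((S && !Q) || Q) || R)).
  branch 1 (add (((!Q -> R) && !S) && P), (P -> !!(((S && !Q) || Q) || R))):
    (((!Q -> R) && !S) && P): α-rule — add ((!Q -> R) && !S), P.
    ((!Q -> R) && !S): α-rule — add (!Q -> R), !S.
    (P -> !!(((S && !Q) || Q) || R)): β-rule — branch into !P  //  !!(((S && !Q) || Q) || R).
      branch 1.1 (add !P):
        × closes — contains both P and !P.
      branch 1.2 (add !!(((S && !Q) || Q) || R)):
        !!(((S && !Q) || Q) || R): drop double negation, giving (((S && !Q) || Q) || R).
        (!Q -> R): β-rule — branch into !!Q  //  R.
          branch 1.2.1 (add !!Q):
            (((S && !Q) || Q) || R): β-rule — branch into ((S && !Q) || Q)  //  R.
              branch 1.2.1.1 (add ((S && !Q) || Q)):
                ((S && !Q) || Q): β-rule — branch into (S && !Q)  //  Q.
                  branch 1.2.1.1.1 (add (S && !Q)):
                    (S && !Q): α-rule — add S, !Q.
                    × closes — contains both S and !S.
                  branch 1.2.1.1.2 (add Q):
                    ○ open, literals {P=T, Q=T, S=F}.
              branch 1.2.1.2 (add R):
                ○ open, literals {P=T, Q=T, R=T, S=F}.
          branch 1.2.2 (add R):
            (((S && !Q) || Q) || R): β-rule — branch into ((S && !Q) || Q)  //  R.
              branch 1.2.2.1 (add ((S && !Q) || Q)):
                ((S && !Q) || Q): β-rule — branch into (S && !Q)  //  Q.
                  branch 1.2.2.1.1 (add (S && !Q)):
                    (S && !Q): α-rule — add S, !Q.
                    × closes — contains both S and !S.
                  branch 1.2.2.1.2 (add Q):
                    ○ open, literals {P=T, Q=T, R=T, S=F}.
              branch 1.2.2.2 (add R):
                ○ open, literals {P=T, R=T, S=F}.
  branch 2 (add !(((!Q -> R) && !S) && P), !(P -> !!(((S && !Q) || Q) || R))):
    !(P -> !!(((S && !Q) || Q) || R)): α-rule — add P, !!!(((S && !Q) || Q) || R).
    !!!(((S && !Q) || Q) || R): drop double negation, giving !(((S && !Q) || Q) || R).
    !(((S && !Q) || Q) || R): α-rule — add !((S && !Q) || Q), !R.
    !((S && !Q) || Q): α-rule — add !(S && !Q), !Q.
    !(((!Q -> R) && !S) && P): β-rule — branch into !((!Q -> R) && !S)  //  !P.
      branch 2.1 (add !((!Q -> R) && !S)):
        !(S && !Q): β-rule — branch into !S  //  !!Q.
          branch 2.1.1 (add !S):
            !((!Q -> R) && !S): β-rule — branch into !(!Q -> R)  //  !!S.
              branch 2.1.1.1 (add !(!Q -> R)):
                !(!Q -> R): α-rule — add !Q, !R.
                ○ open, literals {P=T, Q=F, R=F, S=F}.
              branch 2.1.1.2 (add !!S):
                × closes — contains both S and !S.
          branch 2.1.2 (add !!Q):
            × closes — contains both Q and !Q.
      branch 2.2 (add !P):
        × closes — contains both P and !P.
6 branches closed, 5 open.
Each open branch fixes some atoms; the unmentioned ones are free. Counting distinct full assignments: branch {P=T, Q=T, S=F} (R) contributes 2 new; branch {P=T, Q=T, R=T, S=F} (none free) contributes 0 new; branch {P=T, Q=T, R=T, S=F} (none free) contributes 0 new; branch {P=T, R=T, S=F} (Q) contributes 1 new; branch {P=T, Q=F, R=F, S=F} (none free) contributes 1 new. Total: 4.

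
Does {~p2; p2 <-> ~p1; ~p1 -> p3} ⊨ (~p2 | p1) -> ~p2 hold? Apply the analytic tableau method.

Initial set: {~p2; (p2 <-> ~p1); (~p1 -> p3); ~((~p2 | p1) -> ~p2)}.
~((~p2 | p1) -> ~p2): α-rule — add (~p2 | p1), ~~p2.
× closes — contains both p2 and ~p2.
All 1 branch closes.
Every branch closed, so the premises entail the conclusion.

Yes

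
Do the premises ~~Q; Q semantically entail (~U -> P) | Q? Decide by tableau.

Initial set: {~~Q; Q; ~((~U -> P) | Q)}.
~~Q: drop double negation, giving Q.
~((~U -> P) | Q): α-rule — add ~(~U -> P), ~Q.
× closes — contains both Q and ~Q.
All 1 branch closes.
Every branch closed, so the premises entail the conclusion.

Yes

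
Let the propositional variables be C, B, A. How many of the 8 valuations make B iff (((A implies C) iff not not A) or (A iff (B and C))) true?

Initial set: {(B iff (((A implies C) iff not not A) or (A iff (B and C))))}.
(B iff (((A implies C) iff not not A) or (A iff (B and C)))): β-rule — branch into B, (((A implies C) iff not not A) or (A iff (B and C)))  //  not B, not (((A implies C) iff not not A) or (A iff (B and C))).
  branch 1 (add B, (((A implies C) iff not not A) or (A iff (B and C)))):
    (((A implies C) iff not not A) or (A iff (B and C))): β-rule — branch into ((A implies C) iff not not A)  //  (A iff (B and C)).
      branch 1.1 (add ((A implies C) iff not not A)):
        ((A implies C) iff not not A): β-rule — branch into (A implies C), not not A  //  not (A implies C), not not not A.
          branch 1.1.1 (add (A implies C), not not A):
            not not A: drop double negation, giving A.
            (A implies C): β-rule — branch into not A  //  C.
              branch 1.1.1.1 (add not A):
                × closes — contains both A and not A.
              branch 1.1.1.2 (add C):
                ○ open, literals {A=T, B=T, C=T}.
          branch 1.1.2 (add not (A implies C), not not not A):
            not (A implies C): α-rule — add A, not C.
            not not not A: drop double negation, giving not A.
            × closes — contains both A and not A.
      branch 1.2 (add (A iff (B and C))):
        (A iff (B and C)): β-rule — branch into A, (B and C)  //  not A, not (B and C).
          branch 1.2.1 (add A, (B and C)):
            (B and C): α-rule — add B, C.
            ○ open, literals {A=T, B=T, C=T}.
          branch 1.2.2 (add not A, not (B and C)):
            not (B and C): β-rule — branch into not B  //  not C.
              branch 1.2.2.1 (add not B):
                × closes — contains both B and not B.
              branch 1.2.2.2 (add not C):
                ○ open, literals {A=F, B=T, C=F}.
  branch 2 (add not B, not (((A implies C) iff not not A) or (A iff (B and C)))):
    not (((A implies C) iff not not A) or (A iff (B and C))): α-rule — add not ((A implies C) iff not not A), not (A iff (B and C)).
    not ((A implies C) iff not not A): β-rule — branch into (A implies C), not not not A  //  not (A implies C), not not A.
      branch 2.1 (add (A implies C), not not not A):
        not not not A: drop double negation, giving not A.
        not (A iff (B and C)): β-rule — branch into A, not (B and C)  //  not A, (B and C).
          branch 2.1.1 (add A, not (B and C)):
            × closes — contains both A and not A.
          branch 2.1.2 (add not A, (B and C)):
            (B and C): α-rule — add B, C.
            × closes — contains both B and not B.
      branch 2.2 (add not (A implies C), not not A):
        not (A implies C): α-rule — add A, not C.
        not not A: drop double negation, giving A.
        not (A iff (B and C)): β-rule — branch into A, not (B and C)  //  not A, (B and C).
          branch 2.2.1 (add A, not (B and C)):
            not (B and C): β-rule — branch into not B  //  not C.
              branch 2.2.1.1 (add not B):
                ○ open, literals {A=T, B=F, C=F}.
              branch 2.2.1.2 (add not C):
                ○ open, literals {A=T, B=F, C=F}.
          branch 2.2.2 (add not A, (B and C)):
            × closes — contains both A and not A.
6 branches closed, 5 open.
Each open branch fixes some atoms; the unmentioned ones are free. Counting distinct full assignments: branch {A=T, B=T, C=T} (none free) contributes 1 new; branch {A=T, B=T, C=T} (none free) contributes 0 new; branch {A=F, B=T, C=F} (none free) contributes 1 new; branch {A=T, B=F, C=F} (none free) contributes 1 new; branch {A=T, B=F, C=F} (none free) contributes 0 new. Total: 3.

3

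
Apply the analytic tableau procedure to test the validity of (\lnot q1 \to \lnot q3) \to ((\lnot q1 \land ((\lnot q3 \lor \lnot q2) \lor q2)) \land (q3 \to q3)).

Assume the negation and expand:
Initial set: {\lnot ((\lnot q1 \to \lnot q3) \to ((\lnot q1 \land ((\lnot q3 \lor \lnot q2) \lor q2)) \land (q3 \to q3)))}.
\lnot ((\lnot q1 \to \lnot q3) \to ((\lnot q1 \land ((\lnot q3 \lor \lnot q2) \lor q2)) \land (q3 \to q3))): α-rule — add (\lnot q1 \to \lnot q3), \lnot ((\lnot q1 \land ((\lnot q3 \lor \lnot q2) \lor q2)) \land (q3 \to q3)).
(\lnot q1 \to \lnot q3): β-rule — branch into \lnot \lnot q1  //  \lnot q3.
  branch 1 (add \lnot \lnot q1):
    \lnot ((\lnot q1 \land ((\lnot q3 \lor \lnot q2) \lor q2)) \land (q3 \to q3)): β-rule — branch into \lnot (\lnot q1 \land ((\lnot q3 \lor \lnot q2) \lor q2))  //  \lnot (q3 \to q3).
      branch 1.1 (add \lnot (\lnot q1 \land ((\lnot q3 \lor \lnot q2) \lor q2))):
        \lnot (\lnot q1 \land ((\lnot q3 \lor \lnot q2) \lor q2)): β-rule — branch into \lnot \lnot q1  //  \lnot ((\lnot q3 \lor \lnot q2) \lor q2).
          branch 1.1.1 (add \lnot \lnot q1):
            ○ open, literals {q1=T}.
          branch 1.1.2 (add \lnot ((\lnot q3 \lor \lnot q2) \lor q2)):
            \lnot ((\lnot q3 \lor \lnot q2) \lor q2): α-rule — add \lnot (\lnot q3 \lor \lnot q2), \lnot q2.
            \lnot (\lnot q3 \lor \lnot q2): α-rule — add \lnot \lnot q3, \lnot \lnot q2.
            × closes — contains both q2 and \lnot q2.
      branch 1.2 (add \lnot (q3 \to q3)):
        \lnot (q3 \to q3): α-rule — add q3, \lnot q3.
        × closes — contains both q3 and \lnot q3.
  branch 2 (add \lnot q3):
    \lnot ((\lnot q1 \land ((\lnot q3 \lor \lnot q2) \lor q2)) \land (q3 \to q3)): β-rule — branch into \lnot (\lnot q1 \land ((\lnot q3 \lor \lnot q2) \lor q2))  //  \lnot (q3 \to q3).
      branch 2.1 (add \lnot (\lnot q1 \land ((\lnot q3 \lor \lnot q2) \lor q2))):
        \lnot (\lnot q1 \land ((\lnot q3 \lor \lnot q2) \lor q2)): β-rule — branch into \lnot \lnot q1  //  \lnot ((\lnot q3 \lor \lnot q2) \lor q2).
          branch 2.1.1 (add \lnot \lnot q1):
            ○ open, literals {q1=T, q3=F}.
          branch 2.1.2 (add \lnot ((\lnot q3 \lor \lnot q2) \lor q2)):
            \lnot ((\lnot q3 \lor \lnot q2) \lor q2): α-rule — add \lnot (\lnot q3 \lor \lnot q2), \lnot q2.
            \lnot (\lnot q3 \lor \lnot q2): α-rule — add \lnot \lnot q3, \lnot \lnot q2.
            × closes — contains both q3 and \lnot q3.
      branch 2.2 (add \lnot (q3 \to q3)):
        \lnot (q3 \to q3): α-rule — add q3, \lnot q3.
        × closes — contains both q3 and \lnot q3.
4 branches closed, 2 open.
An open branch gives a countermodel: q1=T (unmentioned atoms arbitrary); under it the original formula is false.

Not valid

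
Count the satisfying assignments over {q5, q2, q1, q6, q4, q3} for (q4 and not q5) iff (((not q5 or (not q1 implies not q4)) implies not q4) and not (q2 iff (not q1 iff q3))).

28

Initial set: {((q4 and not q5) iff (((not q5 or (not q1 implies not q4)) implies not q4) and not (q2 iff (not q1 iff q3))))}.
((q4 and not q5) iff (((not q5 or (not q1 implies not q4)) implies not q4) and not (q2 iff (not q1 iff q3)))): β-rule — branch into (q4 and not q5), (((not q5 or (not q1 implies not q4)) implies not q4) and not (q2 iff (not q1 iff q3)))  //  not (q4 and not q5), not (((not q5 or (not q1 implies not q4)) implies not q4) and not (q2 iff (not q1 iff q3))).
  branch 1 (add (q4 and not q5), (((not q5 or (not q1 implies not q4)) implies not q4) and not (q2 iff (not q1 iff q3)))):
    (q4 and not q5): α-rule — add q4, not q5.
    (((not q5 or (not q1 implies not q4)) implies not q4) and not (q2 iff (not q1 iff q3))): α-rule — add ((not q5 or (not q1 implies not q4)) implies not q4), not (q2 iff (not q1 iff q3)).
    ((not q5 or (not q1 implies not q4)) implies not q4): β-rule — branch into not (not q5 or (not q1 implies not q4))  //  not q4.
      branch 1.1 (add not (not q5 or (not q1 implies not q4))):
        not (not q5 or (not q1 implies not q4)): α-rule — add not not q5, not (not q1 implies not q4).
        × closes — contains both q5 and not q5.
      branch 1.2 (add not q4):
        × closes — contains both q4 and not q4.
  branch 2 (add not (q4 and not q5), not (((not q5 or (not q1 implies not q4)) implies not q4) and not (q2 iff (not q1 iff q3)))):
    not (q4 and not q5): β-rule — branch into not q4  //  not not q5.
      branch 2.1 (add not q4):
        not (((not q5 or (not q1 implies not q4)) implies not q4) and not (q2 iff (not q1 iff q3))): β-rule — branch into not ((not q5 or (not q1 implies not q4)) implies not q4)  //  not not (q2 iff (not q1 iff q3)).
          branch 2.1.1 (add not ((not q5 or (not q1 implies not q4)) implies not q4)):
            not ((not q5 or (not q1 implies not q4)) implies not q4): α-rule — add (not q5 or (not q1 implies not q4)), not not q4.
            × closes — contains both q4 and not q4.
          branch 2.1.2 (add not not (q2 iff (not q1 iff q3))):
            not not (q2 iff (not q1 iff q3)): β-rule — branch into q2, (not q1 iff q3)  //  not q2, not (not q1 iff q3).
              branch 2.1.2.1 (add q2, (not q1 iff q3)):
                (not q1 iff q3): β-rule — branch into not q1, q3  //  not not q1, not q3.
                  branch 2.1.2.1.1 (add not q1, q3):
                    ○ open, literals {q1=false, q2=true, q3=true, q4=false}.
                  branch 2.1.2.1.2 (add not not q1, not q3):
                    ○ open, literals {q1=true, q2=true, q3=false, q4=false}.
              branch 2.1.2.2 (add not q2, not (not q1 iff q3)):
                not (not q1 iff q3): β-rule — branch into not q1, not q3  //  not not q1, q3.
                  branch 2.1.2.2.1 (add not q1, not q3):
                    ○ open, literals {q1=false, q2=false, q3=false, q4=false}.
                  branch 2.1.2.2.2 (add not not q1, q3):
                    ○ open, literals {q1=true, q2=false, q3=true, q4=false}.
      branch 2.2 (add not not q5):
        not (((not q5 or (not q1 implies not q4)) implies not q4) and not (q2 iff (not q1 iff q3))): β-rule — branch into not ((not q5 or (not q1 implies not q4)) implies not q4)  //  not not (q2 iff (not q1 iff q3)).
          branch 2.2.1 (add not ((not q5 or (not q1 implies not q4)) implies not q4)):
            not ((not q5 or (not q1 implies not q4)) implies not q4): α-rule — add (not q5 or (not q1 implies not q4)), not not q4.
            (not q5 or (not q1 implies not q4)): β-rule — branch into not q5  //  (not q1 implies not q4).
              branch 2.2.1.1 (add not q5):
                × closes — contains both q5 and not q5.
              branch 2.2.1.2 (add (not q1 implies not q4)):
                (not q1 implies not q4): β-rule — branch into not not q1  //  not q4.
                  branch 2.2.1.2.1 (add not not q1):
                    ○ open, literals {q1=true, q4=true, q5=true}.
                  branch 2.2.1.2.2 (add not q4):
                    × closes — contains both q4 and not q4.
          branch 2.2.2 (add not not (q2 iff (not q1 iff q3))):
            not not (q2 iff (not q1 iff q3)): β-rule — branch into q2, (not q1 iff q3)  //  not q2, not (not q1 iff q3).
              branch 2.2.2.1 (add q2, (not q1 iff q3)):
                (not q1 iff q3): β-rule — branch into not q1, q3  //  not not q1, not q3.
                  branch 2.2.2.1.1 (add not q1, q3):
                    ○ open, literals {q1=false, q2=true, q3=true, q5=true}.
                  branch 2.2.2.1.2 (add not not q1, not q3):
                    ○ open, literals {q1=true, q2=true, q3=false, q5=true}.
              branch 2.2.2.2 (add not q2, not (not q1 iff q3)):
                not (not q1 iff q3): β-rule — branch into not q1, not q3  //  not not q1, q3.
                  branch 2.2.2.2.1 (add not q1, not q3):
                    ○ open, literals {q1=false, q2=false, q3=false, q5=true}.
                  branch 2.2.2.2.2 (add not not q1, q3):
                    ○ open, literals {q1=true, q2=false, q3=true, q5=true}.
5 branches closed, 9 open.
Each open branch fixes some atoms; the unmentioned ones are free. Counting distinct full assignments: branch {q1=false, q2=true, q3=true, q4=false} (q5, q6) contributes 4 new; branch {q1=true, q2=true, q3=false, q4=false} (q5, q6) contributes 4 new; branch {q1=false, q2=false, q3=false, q4=false} (q5, q6) contributes 4 new; branch {q1=true, q2=false, q3=true, q4=false} (q5, q6) contributes 4 new; branch {q1=true, q4=true, q5=true} (q2, q6, q3) contributes 8 new; branch {q1=false, q2=true, q3=true, q5=true} (q6, q4) contributes 2 new; branch {q1=true, q2=true, q3=false, q5=true} (q6, q4) contributes 0 new; branch {q1=false, q2=false, q3=false, q5=true} (q6, q4) contributes 2 new; branch {q1=true, q2=false, q3=true, q5=true} (q6, q4) contributes 0 new. Total: 28.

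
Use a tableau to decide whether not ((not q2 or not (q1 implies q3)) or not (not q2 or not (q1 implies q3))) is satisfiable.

Initial set: {T not ((not q2 or not (q1 implies q3)) or not (not q2 or not (q1 implies q3)))}.
T not ((not q2 or not (q1 implies q3)) or not (not q2 or not (q1 implies q3))): α-rule — add F (not q2 or not (q1 implies q3)), F not (not q2 or not (q1 implies q3)).
F (not q2 or not (q1 implies q3)): α-rule — add F not q2, F not (q1 implies q3).
F not (not q2 or not (q1 implies q3)): β-rule — branch into T not q2  //  T not (q1 implies q3).
  branch 1 (add T not q2):
    × closes — contains both q2 and not q2.
  branch 2 (add T not (q1 implies q3)):
    T not (q1 implies q3): α-rule — add T q1, F q3.
    F not (q1 implies q3): β-rule — branch into F q1  //  T q3.
      branch 2.1 (add F q1):
        × closes — contains both q1 and not q1.
      branch 2.2 (add T q3):
        × closes — contains both q3 and not q3.
All 3 branches close.
Every branch closed; the formula is unsatisfiable.

Unsatisfiable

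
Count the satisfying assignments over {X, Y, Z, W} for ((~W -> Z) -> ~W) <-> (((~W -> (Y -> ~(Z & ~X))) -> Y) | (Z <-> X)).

8

Initial set: {(((~W -> Z) -> ~W) <-> (((~W -> (Y -> ~(Z & ~X))) -> Y) | (Z <-> X)))}.
(((~W -> Z) -> ~W) <-> (((~W -> (Y -> ~(Z & ~X))) -> Y) | (Z <-> X))): β-rule — branch into ((~W -> Z) -> ~W), (((~W -> (Y -> ~(Z & ~X))) -> Y) | (Z <-> X))  //  ~((~W -> Z) -> ~W), ~(((~W -> (Y -> ~(Z & ~X))) -> Y) | (Z <-> X)).
  branch 1 (add ((~W -> Z) -> ~W), (((~W -> (Y -> ~(Z & ~X))) -> Y) | (Z <-> X))):
    ((~W -> Z) -> ~W): β-rule — branch into ~(~W -> Z)  //  ~W.
      branch 1.1 (add ~(~W -> Z)):
        ~(~W -> Z): α-rule — add ~W, ~Z.
        (((~W -> (Y -> ~(Z & ~X))) -> Y) | (Z <-> X)): β-rule — branch into ((~W -> (Y -> ~(Z & ~X))) -> Y)  //  (Z <-> X).
          branch 1.1.1 (add ((~W -> (Y -> ~(Z & ~X))) -> Y)):
            ((~W -> (Y -> ~(Z & ~X))) -> Y): β-rule — branch into ~(~W -> (Y -> ~(Z & ~X)))  //  Y.
              branch 1.1.1.1 (add ~(~W -> (Y -> ~(Z & ~X)))):
                ~(~W -> (Y -> ~(Z & ~X))): α-rule — add ~W, ~(Y -> ~(Z & ~X)).
                ~(Y -> ~(Z & ~X)): α-rule — add Y, ~~(Z & ~X).
                ~~(Z & ~X): α-rule — add Z, ~X.
                × closes — contains both Z and ~Z.
              branch 1.1.1.2 (add Y):
                ○ open, literals {W=0, Y=1, Z=0}.
          branch 1.1.2 (add (Z <-> X)):
            (Z <-> X): β-rule — branch into Z, X  //  ~Z, ~X.
              branch 1.1.2.1 (add Z, X):
                × closes — contains both Z and ~Z.
              branch 1.1.2.2 (add ~Z, ~X):
                ○ open, literals {W=0, X=0, Z=0}.
      branch 1.2 (add ~W):
        (((~W -> (Y -> ~(Z & ~X))) -> Y) | (Z <-> X)): β-rule — branch into ((~W -> (Y -> ~(Z & ~X))) -> Y)  //  (Z <-> X).
          branch 1.2.1 (add ((~W -> (Y -> ~(Z & ~X))) -> Y)):
            ((~W -> (Y -> ~(Z & ~X))) -> Y): β-rule — branch into ~(~W -> (Y -> ~(Z & ~X)))  //  Y.
              branch 1.2.1.1 (add ~(~W -> (Y -> ~(Z & ~X)))):
                ~(~W -> (Y -> ~(Z & ~X))): α-rule — add ~W, ~(Y -> ~(Z & ~X)).
                ~(Y -> ~(Z & ~X)): α-rule — add Y, ~~(Z & ~X).
                ~~(Z & ~X): α-rule — add Z, ~X.
                ○ open, literals {W=0, X=0, Y=1, Z=1}.
              branch 1.2.1.2 (add Y):
                ○ open, literals {W=0, Y=1}.
          branch 1.2.2 (add (Z <-> X)):
            (Z <-> X): β-rule — branch into Z, X  //  ~Z, ~X.
              branch 1.2.2.1 (add Z, X):
                ○ open, literals {W=0, X=1, Z=1}.
              branch 1.2.2.2 (add ~Z, ~X):
                ○ open, literals {W=0, X=0, Z=0}.
  branch 2 (add ~((~W -> Z) -> ~W), ~(((~W -> (Y -> ~(Z & ~X))) -> Y) | (Z <-> X))):
    ~((~W -> Z) -> ~W): α-rule — add (~W -> Z), ~~W.
    ~(((~W -> (Y -> ~(Z & ~X))) -> Y) | (Z <-> X)): α-rule — add ~((~W -> (Y -> ~(Z & ~X))) -> Y), ~(Z <-> X).
    ~((~W -> (Y -> ~(Z & ~X))) -> Y): α-rule — add (~W -> (Y -> ~(Z & ~X))), ~Y.
    (~W -> Z): β-rule — branch into ~~W  //  Z.
      branch 2.1 (add ~~W):
        ~(Z <-> X): β-rule — branch into Z, ~X  //  ~Z, X.
          branch 2.1.1 (add Z, ~X):
            (~W -> (Y -> ~(Z & ~X))): β-rule — branch into ~~W  //  (Y -> ~(Z & ~X)).
              branch 2.1.1.1 (add ~~W):
                ○ open, literals {W=1, X=0, Y=0, Z=1}.
              branch 2.1.1.2 (add (Y -> ~(Z & ~X))):
                (Y -> ~(Z & ~X)): β-rule — branch into ~Y  //  ~(Z & ~X).
                  branch 2.1.1.2.1 (add ~Y):
                    ○ open, literals {W=1, X=0, Y=0, Z=1}.
                  branch 2.1.1.2.2 (add ~(Z & ~X)):
                    ~(Z & ~X): β-rule — branch into ~Z  //  ~~X.
                      branch 2.1.1.2.2.1 (add ~Z):
                        × closes — contains both Z and ~Z.
                      branch 2.1.1.2.2.2 (add ~~X):
                        × closes — contains both X and ~X.
          branch 2.1.2 (add ~Z, X):
            (~W -> (Y -> ~(Z & ~X))): β-rule — branch into ~~W  //  (Y -> ~(Z & ~X)).
              branch 2.1.2.1 (add ~~W):
                ○ open, literals {W=1, X=1, Y=0, Z=0}.
              branch 2.1.2.2 (add (Y -> ~(Z & ~X))):
                (Y -> ~(Z & ~X)): β-rule — branch into ~Y  //  ~(Z & ~X).
                  branch 2.1.2.2.1 (add ~Y):
                    ○ open, literals {W=1, X=1, Y=0, Z=0}.
                  branch 2.1.2.2.2 (add ~(Z & ~X)):
                    ~(Z & ~X): β-rule — branch into ~Z  //  ~~X.
                      branch 2.1.2.2.2.1 (add ~Z):
                        ○ open, literals {W=1, X=1, Y=0, Z=0}.
                      branch 2.1.2.2.2.2 (add ~~X):
                        ○ open, literals {W=1, X=1, Y=0, Z=0}.
      branch 2.2 (add Z):
        ~(Z <-> X): β-rule — branch into Z, ~X  //  ~Z, X.
          branch 2.2.1 (add Z, ~X):
            (~W -> (Y -> ~(Z & ~X))): β-rule — branch into ~~W  //  (Y -> ~(Z & ~X)).
              branch 2.2.1.1 (add ~~W):
                ○ open, literals {W=1, X=0, Y=0, Z=1}.
              branch 2.2.1.2 (add (Y -> ~(Z & ~X))):
                (Y -> ~(Z & ~X)): β-rule — branch into ~Y  //  ~(Z & ~X).
                  branch 2.2.1.2.1 (add ~Y):
                    ○ open, literals {W=1, X=0, Y=0, Z=1}.
                  branch 2.2.1.2.2 (add ~(Z & ~X)):
                    ~(Z & ~X): β-rule — branch into ~Z  //  ~~X.
                      branch 2.2.1.2.2.1 (add ~Z):
                        × closes — contains both Z and ~Z.
                      branch 2.2.1.2.2.2 (add ~~X):
                        × closes — contains both X and ~X.
          branch 2.2.2 (add ~Z, X):
            × closes — contains both Z and ~Z.
7 branches closed, 14 open.
Each open branch fixes some atoms; the unmentioned ones are free. Counting distinct full assignments: branch {W=0, Y=1, Z=0} (X) contributes 2 new; branch {W=0, X=0, Z=0} (Y) contributes 1 new; branch {W=0, X=0, Y=1, Z=1} (none free) contributes 1 new; branch {W=0, Y=1} (X, Z) contributes 1 new; branch {W=0, X=1, Z=1} (Y) contributes 1 new; branch {W=0, X=0, Z=0} (Y) contributes 0 new; branch {W=1, X=0, Y=0, Z=1} (none free) contributes 1 new; branch {W=1, X=0, Y=0, Z=1} (none free) contributes 0 new; branch {W=1, X=1, Y=0, Z=0} (none free) contributes 1 new; branch {W=1, X=1, Y=0, Z=0} (none free) contributes 0 new; branch {W=1, X=1, Y=0, Z=0} (none free) contributes 0 new; branch {W=1, X=1, Y=0, Z=0} (none free) contributes 0 new; branch {W=1, X=0, Y=0, Z=1} (none free) contributes 0 new; branch {W=1, X=0, Y=0, Z=1} (none free) contributes 0 new. Total: 8.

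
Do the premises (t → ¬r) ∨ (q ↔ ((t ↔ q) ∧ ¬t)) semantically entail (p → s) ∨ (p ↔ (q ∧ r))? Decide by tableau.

Initial set: {((t → ¬r) ∨ (q ↔ ((t ↔ q) ∧ ¬t))); ¬((p → s) ∨ (p ↔ (q ∧ r)))}.
¬((p → s) ∨ (p ↔ (q ∧ r))): α-rule — add ¬(p → s), ¬(p ↔ (q ∧ r)).
¬(p → s): α-rule — add p, ¬s.
((t → ¬r) ∨ (q ↔ ((t ↔ q) ∧ ¬t))): β-rule — branch into (t → ¬r)  //  (q ↔ ((t ↔ q) ∧ ¬t)).
  branch 1 (add (t → ¬r)):
    ¬(p ↔ (q ∧ r)): β-rule — branch into p, ¬(q ∧ r)  //  ¬p, (q ∧ r).
      branch 1.1 (add p, ¬(q ∧ r)):
        (t → ¬r): β-rule — branch into ¬t  //  ¬r.
          branch 1.1.1 (add ¬t):
            ¬(q ∧ r): β-rule — branch into ¬q  //  ¬r.
              branch 1.1.1.1 (add ¬q):
                ○ open, literals {p=T, q=F, s=F, t=F}.
              branch 1.1.1.2 (add ¬r):
                ○ open, literals {p=T, r=F, s=F, t=F}.
          branch 1.1.2 (add ¬r):
            ¬(q ∧ r): β-rule — branch into ¬q  //  ¬r.
              branch 1.1.2.1 (add ¬q):
                ○ open, literals {p=T, q=F, r=F, s=F}.
              branch 1.1.2.2 (add ¬r):
                ○ open, literals {p=T, r=F, s=F}.
      branch 1.2 (add ¬p, (q ∧ r)):
        × closes — contains both p and ¬p.
  branch 2 (add (q ↔ ((t ↔ q) ∧ ¬t))):
    ¬(p ↔ (q ∧ r)): β-rule — branch into p, ¬(q ∧ r)  //  ¬p, (q ∧ r).
      branch 2.1 (add p, ¬(q ∧ r)):
        (q ↔ ((t ↔ q) ∧ ¬t)): β-rule — branch into q, ((t ↔ q) ∧ ¬t)  //  ¬q, ¬((t ↔ q) ∧ ¬t).
          branch 2.1.1 (add q, ((t ↔ q) ∧ ¬t)):
            ((t ↔ q) ∧ ¬t): α-rule — add (t ↔ q), ¬t.
            ¬(q ∧ r): β-rule — branch into ¬q  //  ¬r.
              branch 2.1.1.1 (add ¬q):
                × closes — contains both q and ¬q.
              branch 2.1.1.2 (add ¬r):
                (t ↔ q): β-rule — branch into t, q  //  ¬t, ¬q.
                  branch 2.1.1.2.1 (add t, q):
                    × closes — contains both t and ¬t.
                  branch 2.1.1.2.2 (add ¬t, ¬q):
                    × closes — contains both q and ¬q.
          branch 2.1.2 (add ¬q, ¬((t ↔ q) ∧ ¬t)):
            ¬(q ∧ r): β-rule — branch into ¬q  //  ¬r.
              branch 2.1.2.1 (add ¬q):
                ¬((t ↔ q) ∧ ¬t): β-rule — branch into ¬(t ↔ q)  //  ¬¬t.
                  branch 2.1.2.1.1 (add ¬(t ↔ q)):
                    ¬(t ↔ q): β-rule — branch into t, ¬q  //  ¬t, q.
                      branch 2.1.2.1.1.1 (add t, ¬q):
                        ○ open, literals {p=T, q=F, s=F, t=T}.
                      branch 2.1.2.1.1.2 (add ¬t, q):
                        × closes — contains both q and ¬q.
                  branch 2.1.2.1.2 (add ¬¬t):
                    ○ open, literals {p=T, q=F, s=F, t=T}.
              branch 2.1.2.2 (add ¬r):
                ¬((t ↔ q) ∧ ¬t): β-rule — branch into ¬(t ↔ q)  //  ¬¬t.
                  branch 2.1.2.2.1 (add ¬(t ↔ q)):
                    ¬(t ↔ q): β-rule — branch into t, ¬q  //  ¬t, q.
                      branch 2.1.2.2.1.1 (add t, ¬q):
                        ○ open, literals {p=T, q=F, r=F, s=F, t=T}.
                      branch 2.1.2.2.1.2 (add ¬t, q):
                        × closes — contains both q and ¬q.
                  branch 2.1.2.2.2 (add ¬¬t):
                    ○ open, literals {p=T, q=F, r=F, s=F, t=T}.
      branch 2.2 (add ¬p, (q ∧ r)):
        × closes — contains both p and ¬p.
7 branches closed, 8 open.
An open branch gives a countermodel: p=T, q=F, s=F, t=F (unmentioned atoms arbitrary); the premises hold there but the conclusion fails.

No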